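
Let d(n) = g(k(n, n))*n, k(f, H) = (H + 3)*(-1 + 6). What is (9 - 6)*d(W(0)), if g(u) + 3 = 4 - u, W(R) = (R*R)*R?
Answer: 0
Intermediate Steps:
W(R) = R**3 (W(R) = R**2*R = R**3)
k(f, H) = 15 + 5*H (k(f, H) = (3 + H)*5 = 15 + 5*H)
g(u) = 1 - u (g(u) = -3 + (4 - u) = 1 - u)
d(n) = n*(-14 - 5*n) (d(n) = (1 - (15 + 5*n))*n = (1 + (-15 - 5*n))*n = (-14 - 5*n)*n = n*(-14 - 5*n))
(9 - 6)*d(W(0)) = (9 - 6)*(-1*0**3*(14 + 5*0**3)) = 3*(-1*0*(14 + 5*0)) = 3*(-1*0*(14 + 0)) = 3*(-1*0*14) = 3*0 = 0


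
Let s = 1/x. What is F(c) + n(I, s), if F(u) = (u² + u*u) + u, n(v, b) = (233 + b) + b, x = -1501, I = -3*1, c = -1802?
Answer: 9745751337/1501 ≈ 6.4928e+6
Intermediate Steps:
I = -3
s = -1/1501 (s = 1/(-1501) = -1/1501 ≈ -0.00066622)
n(v, b) = 233 + 2*b
F(u) = u + 2*u² (F(u) = (u² + u²) + u = 2*u² + u = u + 2*u²)
F(c) + n(I, s) = -1802*(1 + 2*(-1802)) + (233 + 2*(-1/1501)) = -1802*(1 - 3604) + (233 - 2/1501) = -1802*(-3603) + 349731/1501 = 6492606 + 349731/1501 = 9745751337/1501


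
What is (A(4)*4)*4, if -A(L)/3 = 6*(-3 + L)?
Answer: -288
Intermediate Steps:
A(L) = 54 - 18*L (A(L) = -18*(-3 + L) = -3*(-18 + 6*L) = 54 - 18*L)
(A(4)*4)*4 = ((54 - 18*4)*4)*4 = ((54 - 72)*4)*4 = -18*4*4 = -72*4 = -288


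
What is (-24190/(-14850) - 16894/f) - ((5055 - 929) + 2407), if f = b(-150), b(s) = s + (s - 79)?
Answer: -3650866004/562815 ≈ -6486.8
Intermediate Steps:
b(s) = -79 + 2*s (b(s) = s + (-79 + s) = -79 + 2*s)
f = -379 (f = -79 + 2*(-150) = -79 - 300 = -379)
(-24190/(-14850) - 16894/f) - ((5055 - 929) + 2407) = (-24190/(-14850) - 16894/(-379)) - ((5055 - 929) + 2407) = (-24190*(-1/14850) - 16894*(-1/379)) - (4126 + 2407) = (2419/1485 + 16894/379) - 1*6533 = 26004391/562815 - 6533 = -3650866004/562815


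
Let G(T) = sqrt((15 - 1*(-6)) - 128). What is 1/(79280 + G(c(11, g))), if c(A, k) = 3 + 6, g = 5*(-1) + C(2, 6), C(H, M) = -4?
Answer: 79280/6285318507 - I*sqrt(107)/6285318507 ≈ 1.2614e-5 - 1.6458e-9*I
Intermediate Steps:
g = -9 (g = 5*(-1) - 4 = -5 - 4 = -9)
c(A, k) = 9
G(T) = I*sqrt(107) (G(T) = sqrt((15 + 6) - 128) = sqrt(21 - 128) = sqrt(-107) = I*sqrt(107))
1/(79280 + G(c(11, g))) = 1/(79280 + I*sqrt(107))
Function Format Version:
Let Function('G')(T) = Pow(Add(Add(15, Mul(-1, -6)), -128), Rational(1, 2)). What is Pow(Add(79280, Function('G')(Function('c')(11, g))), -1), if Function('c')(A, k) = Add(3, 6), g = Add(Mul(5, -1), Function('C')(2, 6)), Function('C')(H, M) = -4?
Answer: Add(Rational(79280, 6285318507), Mul(Rational(-1, 6285318507), I, Pow(107, Rational(1, 2)))) ≈ Add(1.2614e-5, Mul(-1.6458e-9, I))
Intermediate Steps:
g = -9 (g = Add(Mul(5, -1), -4) = Add(-5, -4) = -9)
Function('c')(A, k) = 9
Function('G')(T) = Mul(I, Pow(107, Rational(1, 2))) (Function('G')(T) = Pow(Add(Add(15, 6), -128), Rational(1, 2)) = Pow(Add(21, -128), Rational(1, 2)) = Pow(-107, Rational(1, 2)) = Mul(I, Pow(107, Rational(1, 2))))
Pow(Add(79280, Function('G')(Function('c')(11, g))), -1) = Pow(Add(79280, Mul(I, Pow(107, Rational(1, 2)))), -1)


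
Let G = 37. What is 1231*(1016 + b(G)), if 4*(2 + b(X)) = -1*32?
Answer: 1238386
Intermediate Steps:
b(X) = -10 (b(X) = -2 + (-1*32)/4 = -2 + (¼)*(-32) = -2 - 8 = -10)
1231*(1016 + b(G)) = 1231*(1016 - 10) = 1231*1006 = 1238386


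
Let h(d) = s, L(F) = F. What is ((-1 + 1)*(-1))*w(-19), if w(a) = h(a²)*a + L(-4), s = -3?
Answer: 0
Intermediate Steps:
h(d) = -3
w(a) = -4 - 3*a (w(a) = -3*a - 4 = -4 - 3*a)
((-1 + 1)*(-1))*w(-19) = ((-1 + 1)*(-1))*(-4 - 3*(-19)) = (0*(-1))*(-4 + 57) = 0*53 = 0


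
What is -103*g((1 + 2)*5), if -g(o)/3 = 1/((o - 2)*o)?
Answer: 103/65 ≈ 1.5846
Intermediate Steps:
g(o) = -3/(o*(-2 + o)) (g(o) = -3/((o - 2)*o) = -3/((-2 + o)*o) = -3/(o*(-2 + o)))
-103*g((1 + 2)*5) = -(-309)/(((1 + 2)*5)*(-2 + (1 + 2)*5)) = -(-309)/((3*5)*(-2 + 3*5)) = -(-309)/(15*(-2 + 15)) = -(-309)/(15*13) = -103*(-1/65) = 103/65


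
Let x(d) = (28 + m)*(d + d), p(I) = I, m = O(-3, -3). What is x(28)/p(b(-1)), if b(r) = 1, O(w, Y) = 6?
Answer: 1904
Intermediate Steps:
m = 6
x(d) = 68*d (x(d) = (28 + 6)*(d + d) = 34*(2*d) = 68*d)
x(28)/p(b(-1)) = (68*28)/1 = 1904*1 = 1904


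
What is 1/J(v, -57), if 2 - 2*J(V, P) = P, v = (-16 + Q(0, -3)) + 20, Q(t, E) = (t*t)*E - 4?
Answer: 2/59 ≈ 0.033898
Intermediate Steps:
Q(t, E) = -4 + E*t**2 (Q(t, E) = t**2*E - 4 = E*t**2 - 4 = -4 + E*t**2)
v = 0 (v = (-16 + (-4 - 3*0**2)) + 20 = (-16 + (-4 - 3*0)) + 20 = (-16 + (-4 + 0)) + 20 = (-16 - 4) + 20 = -20 + 20 = 0)
J(V, P) = 1 - P/2
1/J(v, -57) = 1/(1 - 1/2*(-57)) = 1/(1 + 57/2) = 1/(59/2) = 2/59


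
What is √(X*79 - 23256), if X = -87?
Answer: 11*I*√249 ≈ 173.58*I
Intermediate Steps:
√(X*79 - 23256) = √(-87*79 - 23256) = √(-6873 - 23256) = √(-30129) = 11*I*√249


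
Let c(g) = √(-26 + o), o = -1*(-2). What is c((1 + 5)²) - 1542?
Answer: -1542 + 2*I*√6 ≈ -1542.0 + 4.899*I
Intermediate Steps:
o = 2
c(g) = 2*I*√6 (c(g) = √(-26 + 2) = √(-24) = 2*I*√6)
c((1 + 5)²) - 1542 = 2*I*√6 - 1542 = -1542 + 2*I*√6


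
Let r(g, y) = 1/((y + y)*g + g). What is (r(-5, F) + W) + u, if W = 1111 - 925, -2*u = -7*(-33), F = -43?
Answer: 59927/850 ≈ 70.502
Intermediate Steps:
u = -231/2 (u = -(-7)*(-33)/2 = -1/2*231 = -231/2 ≈ -115.50)
r(g, y) = 1/(g + 2*g*y) (r(g, y) = 1/((2*y)*g + g) = 1/(2*g*y + g) = 1/(g + 2*g*y))
W = 186
(r(-5, F) + W) + u = (1/((-5)*(1 + 2*(-43))) + 186) - 231/2 = (-1/(5*(1 - 86)) + 186) - 231/2 = (-1/5/(-85) + 186) - 231/2 = (-1/5*(-1/85) + 186) - 231/2 = (1/425 + 186) - 231/2 = 79051/425 - 231/2 = 59927/850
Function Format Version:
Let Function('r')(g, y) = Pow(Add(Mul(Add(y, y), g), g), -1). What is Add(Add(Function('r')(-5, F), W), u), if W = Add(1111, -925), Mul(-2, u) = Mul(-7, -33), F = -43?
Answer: Rational(59927, 850) ≈ 70.502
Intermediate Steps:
u = Rational(-231, 2) (u = Mul(Rational(-1, 2), Mul(-7, -33)) = Mul(Rational(-1, 2), 231) = Rational(-231, 2) ≈ -115.50)
Function('r')(g, y) = Pow(Add(g, Mul(2, g, y)), -1) (Function('r')(g, y) = Pow(Add(Mul(Mul(2, y), g), g), -1) = Pow(Add(Mul(2, g, y), g), -1) = Pow(Add(g, Mul(2, g, y)), -1))
W = 186
Add(Add(Function('r')(-5, F), W), u) = Add(Add(Mul(Pow(-5, -1), Pow(Add(1, Mul(2, -43)), -1)), 186), Rational(-231, 2)) = Add(Add(Mul(Rational(-1, 5), Pow(Add(1, -86), -1)), 186), Rational(-231, 2)) = Add(Add(Mul(Rational(-1, 5), Pow(-85, -1)), 186), Rational(-231, 2)) = Add(Add(Mul(Rational(-1, 5), Rational(-1, 85)), 186), Rational(-231, 2)) = Add(Add(Rational(1, 425), 186), Rational(-231, 2)) = Add(Rational(79051, 425), Rational(-231, 2)) = Rational(59927, 850)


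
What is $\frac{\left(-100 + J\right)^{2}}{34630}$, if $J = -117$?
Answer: $\frac{47089}{34630} \approx 1.3598$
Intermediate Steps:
$\frac{\left(-100 + J\right)^{2}}{34630} = \frac{\left(-100 - 117\right)^{2}}{34630} = \left(-217\right)^{2} \cdot \frac{1}{34630} = 47089 \cdot \frac{1}{34630} = \frac{47089}{34630}$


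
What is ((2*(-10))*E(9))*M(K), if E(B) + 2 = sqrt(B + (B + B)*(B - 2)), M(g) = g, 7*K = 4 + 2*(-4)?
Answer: -160/7 + 240*sqrt(15)/7 ≈ 109.93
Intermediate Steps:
K = -4/7 (K = (4 + 2*(-4))/7 = (4 - 8)/7 = (1/7)*(-4) = -4/7 ≈ -0.57143)
E(B) = -2 + sqrt(B + 2*B*(-2 + B)) (E(B) = -2 + sqrt(B + (B + B)*(B - 2)) = -2 + sqrt(B + (2*B)*(-2 + B)) = -2 + sqrt(B + 2*B*(-2 + B)))
((2*(-10))*E(9))*M(K) = ((2*(-10))*(-2 + sqrt(9*(-3 + 2*9))))*(-4/7) = -20*(-2 + sqrt(9*(-3 + 18)))*(-4/7) = -20*(-2 + sqrt(9*15))*(-4/7) = -20*(-2 + sqrt(135))*(-4/7) = -20*(-2 + 3*sqrt(15))*(-4/7) = (40 - 60*sqrt(15))*(-4/7) = -160/7 + 240*sqrt(15)/7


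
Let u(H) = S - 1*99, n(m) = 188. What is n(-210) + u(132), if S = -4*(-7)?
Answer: 117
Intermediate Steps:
S = 28
u(H) = -71 (u(H) = 28 - 1*99 = 28 - 99 = -71)
n(-210) + u(132) = 188 - 71 = 117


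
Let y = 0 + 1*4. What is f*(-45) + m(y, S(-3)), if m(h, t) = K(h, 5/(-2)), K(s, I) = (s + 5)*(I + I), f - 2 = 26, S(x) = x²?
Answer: -1305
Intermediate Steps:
y = 4 (y = 0 + 4 = 4)
f = 28 (f = 2 + 26 = 28)
K(s, I) = 2*I*(5 + s) (K(s, I) = (5 + s)*(2*I) = 2*I*(5 + s))
m(h, t) = -25 - 5*h (m(h, t) = 2*(5/(-2))*(5 + h) = 2*(5*(-½))*(5 + h) = 2*(-5/2)*(5 + h) = -25 - 5*h)
f*(-45) + m(y, S(-3)) = 28*(-45) + (-25 - 5*4) = -1260 + (-25 - 20) = -1260 - 45 = -1305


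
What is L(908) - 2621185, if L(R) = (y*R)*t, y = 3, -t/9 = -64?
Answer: -1052161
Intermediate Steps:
t = 576 (t = -9*(-64) = 576)
L(R) = 1728*R (L(R) = (3*R)*576 = 1728*R)
L(908) - 2621185 = 1728*908 - 2621185 = 1569024 - 2621185 = -1052161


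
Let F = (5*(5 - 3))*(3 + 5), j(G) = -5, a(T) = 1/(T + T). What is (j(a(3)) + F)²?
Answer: 5625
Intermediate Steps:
a(T) = 1/(2*T)
F = 80 (F = (5*2)*8 = 10*8 = 80)
(j(a(3)) + F)² = (-5 + 80)² = 75² = 5625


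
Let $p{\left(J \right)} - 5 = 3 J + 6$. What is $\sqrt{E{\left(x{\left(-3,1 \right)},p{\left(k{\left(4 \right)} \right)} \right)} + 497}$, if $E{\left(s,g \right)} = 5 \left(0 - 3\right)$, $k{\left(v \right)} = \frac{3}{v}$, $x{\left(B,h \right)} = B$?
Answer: $\sqrt{482} \approx 21.954$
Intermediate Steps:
$p{\left(J \right)} = 11 + 3 J$ ($p{\left(J \right)} = 5 + \left(3 J + 6\right) = 5 + \left(6 + 3 J\right) = 11 + 3 J$)
$E{\left(s,g \right)} = -15$ ($E{\left(s,g \right)} = 5 \left(-3\right) = -15$)
$\sqrt{E{\left(x{\left(-3,1 \right)},p{\left(k{\left(4 \right)} \right)} \right)} + 497} = \sqrt{-15 + 497} = \sqrt{482}$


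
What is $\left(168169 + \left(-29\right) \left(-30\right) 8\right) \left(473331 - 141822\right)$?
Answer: $58056839661$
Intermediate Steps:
$\left(168169 + \left(-29\right) \left(-30\right) 8\right) \left(473331 - 141822\right) = \left(168169 + 870 \cdot 8\right) 331509 = \left(168169 + 6960\right) 331509 = 175129 \cdot 331509 = 58056839661$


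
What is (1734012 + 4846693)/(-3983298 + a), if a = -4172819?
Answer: -6580705/8156117 ≈ -0.80684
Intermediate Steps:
(1734012 + 4846693)/(-3983298 + a) = (1734012 + 4846693)/(-3983298 - 4172819) = 6580705/(-8156117) = 6580705*(-1/8156117) = -6580705/8156117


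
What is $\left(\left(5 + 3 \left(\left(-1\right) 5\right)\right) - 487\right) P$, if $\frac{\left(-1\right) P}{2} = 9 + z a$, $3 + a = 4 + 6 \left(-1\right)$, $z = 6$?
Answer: $-20874$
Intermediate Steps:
$a = -5$ ($a = -3 + \left(4 + 6 \left(-1\right)\right) = -3 + \left(4 - 6\right) = -3 - 2 = -5$)
$P = 42$ ($P = - 2 \left(9 + 6 \left(-5\right)\right) = - 2 \left(9 - 30\right) = \left(-2\right) \left(-21\right) = 42$)
$\left(\left(5 + 3 \left(\left(-1\right) 5\right)\right) - 487\right) P = \left(\left(5 + 3 \left(\left(-1\right) 5\right)\right) - 487\right) 42 = \left(\left(5 + 3 \left(-5\right)\right) - 487\right) 42 = \left(\left(5 - 15\right) - 487\right) 42 = \left(-10 - 487\right) 42 = \left(-497\right) 42 = -20874$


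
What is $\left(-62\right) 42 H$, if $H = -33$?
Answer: $85932$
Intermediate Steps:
$\left(-62\right) 42 H = \left(-62\right) 42 \left(-33\right) = \left(-2604\right) \left(-33\right) = 85932$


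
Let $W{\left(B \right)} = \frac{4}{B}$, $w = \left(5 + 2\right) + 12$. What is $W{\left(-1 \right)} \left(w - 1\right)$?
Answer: $-72$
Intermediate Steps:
$w = 19$ ($w = 7 + 12 = 19$)
$W{\left(-1 \right)} \left(w - 1\right) = \frac{4}{-1} \left(19 - 1\right) = 4 \left(-1\right) 18 = \left(-4\right) 18 = -72$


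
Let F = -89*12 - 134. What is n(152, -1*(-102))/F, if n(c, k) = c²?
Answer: -11552/601 ≈ -19.221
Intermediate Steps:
F = -1202 (F = -1068 - 134 = -1202)
n(152, -1*(-102))/F = 152²/(-1202) = 23104*(-1/1202) = -11552/601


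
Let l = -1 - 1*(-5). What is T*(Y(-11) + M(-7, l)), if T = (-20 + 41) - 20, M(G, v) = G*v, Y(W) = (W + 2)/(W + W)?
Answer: -607/22 ≈ -27.591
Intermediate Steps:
Y(W) = (2 + W)/(2*W) (Y(W) = (2 + W)/((2*W)) = (2 + W)*(1/(2*W)) = (2 + W)/(2*W))
l = 4 (l = -1 + 5 = 4)
T = 1 (T = 21 - 20 = 1)
T*(Y(-11) + M(-7, l)) = 1*((½)*(2 - 11)/(-11) - 7*4) = 1*((½)*(-1/11)*(-9) - 28) = 1*(9/22 - 28) = 1*(-607/22) = -607/22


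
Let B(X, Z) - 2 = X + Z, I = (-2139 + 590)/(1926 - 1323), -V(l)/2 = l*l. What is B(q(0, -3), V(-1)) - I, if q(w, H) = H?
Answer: -260/603 ≈ -0.43118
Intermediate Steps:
V(l) = -2*l**2 (V(l) = -2*l*l = -2*l**2)
I = -1549/603 ≈ -2.5688
B(X, Z) = 2 + X + Z (B(X, Z) = 2 + (X + Z) = 2 + X + Z)
B(q(0, -3), V(-1)) - I = (2 - 3 - 2*(-1)**2) - 1*(-1549/603) = (2 - 3 - 2*1) + 1549/603 = (2 - 3 - 2) + 1549/603 = -3 + 1549/603 = -260/603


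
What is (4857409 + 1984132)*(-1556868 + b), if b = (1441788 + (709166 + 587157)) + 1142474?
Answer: 15897805127897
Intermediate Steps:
b = 3880585 (b = (1441788 + 1296323) + 1142474 = 2738111 + 1142474 = 3880585)
(4857409 + 1984132)*(-1556868 + b) = (4857409 + 1984132)*(-1556868 + 3880585) = 6841541*2323717 = 15897805127897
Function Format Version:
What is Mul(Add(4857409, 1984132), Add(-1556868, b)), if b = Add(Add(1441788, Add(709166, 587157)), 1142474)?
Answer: 15897805127897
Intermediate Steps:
b = 3880585 (b = Add(Add(1441788, 1296323), 1142474) = Add(2738111, 1142474) = 3880585)
Mul(Add(4857409, 1984132), Add(-1556868, b)) = Mul(Add(4857409, 1984132), Add(-1556868, 3880585)) = Mul(6841541, 2323717) = 15897805127897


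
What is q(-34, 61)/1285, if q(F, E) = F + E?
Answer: 27/1285 ≈ 0.021012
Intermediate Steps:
q(F, E) = E + F
q(-34, 61)/1285 = (61 - 34)/1285 = 27*(1/1285) = 27/1285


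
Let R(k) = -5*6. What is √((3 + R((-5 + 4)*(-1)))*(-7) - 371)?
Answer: I*√182 ≈ 13.491*I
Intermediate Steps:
R(k) = -30
√((3 + R((-5 + 4)*(-1)))*(-7) - 371) = √((3 - 30)*(-7) - 371) = √(-27*(-7) - 371) = √(189 - 371) = √(-182) = I*√182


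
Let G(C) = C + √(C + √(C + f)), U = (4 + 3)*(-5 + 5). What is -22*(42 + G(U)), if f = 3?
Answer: -924 - 22*3^(¼) ≈ -952.95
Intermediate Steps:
U = 0 (U = 7*0 = 0)
G(C) = C + √(C + √(3 + C)) (G(C) = C + √(C + √(C + 3)) = C + √(C + √(3 + C)))
-22*(42 + G(U)) = -22*(42 + (0 + √(0 + √(3 + 0)))) = -22*(42 + (0 + √(0 + √3))) = -22*(42 + (0 + √(√3))) = -22*(42 + (0 + 3^(¼))) = -22*(42 + 3^(¼)) = -924 - 22*3^(¼)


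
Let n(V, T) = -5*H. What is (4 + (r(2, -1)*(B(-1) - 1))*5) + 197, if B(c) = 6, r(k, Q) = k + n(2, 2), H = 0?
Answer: 251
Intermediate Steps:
n(V, T) = 0 (n(V, T) = -5*0 = 0)
r(k, Q) = k (r(k, Q) = k + 0 = k)
(4 + (r(2, -1)*(B(-1) - 1))*5) + 197 = (4 + (2*(6 - 1))*5) + 197 = (4 + (2*5)*5) + 197 = (4 + 10*5) + 197 = (4 + 50) + 197 = 54 + 197 = 251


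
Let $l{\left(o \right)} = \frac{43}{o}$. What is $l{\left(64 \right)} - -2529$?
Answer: $\frac{161899}{64} \approx 2529.7$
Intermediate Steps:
$l{\left(64 \right)} - -2529 = \frac{43}{64} - -2529 = 43 \cdot \frac{1}{64} + 2529 = \frac{43}{64} + 2529 = \frac{161899}{64}$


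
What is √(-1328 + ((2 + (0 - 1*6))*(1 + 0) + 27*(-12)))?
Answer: 6*I*√46 ≈ 40.694*I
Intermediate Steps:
√(-1328 + ((2 + (0 - 1*6))*(1 + 0) + 27*(-12))) = √(-1328 + ((2 + (0 - 6))*1 - 324)) = √(-1328 + ((2 - 6)*1 - 324)) = √(-1328 + (-4*1 - 324)) = √(-1328 + (-4 - 324)) = √(-1328 - 328) = √(-1656) = 6*I*√46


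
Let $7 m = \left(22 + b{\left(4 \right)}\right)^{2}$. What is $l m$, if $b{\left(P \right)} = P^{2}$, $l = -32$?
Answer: $- \frac{46208}{7} \approx -6601.1$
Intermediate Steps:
$m = \frac{1444}{7}$ ($m = \frac{\left(22 + 4^{2}\right)^{2}}{7} = \frac{\left(22 + 16\right)^{2}}{7} = \frac{38^{2}}{7} = \frac{1}{7} \cdot 1444 = \frac{1444}{7} \approx 206.29$)
$l m = \left(-32\right) \frac{1444}{7} = - \frac{46208}{7}$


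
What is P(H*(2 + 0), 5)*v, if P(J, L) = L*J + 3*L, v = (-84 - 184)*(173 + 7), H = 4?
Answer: -2653200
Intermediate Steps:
v = -48240 (v = -268*180 = -48240)
P(J, L) = 3*L + J*L (P(J, L) = J*L + 3*L = 3*L + J*L)
P(H*(2 + 0), 5)*v = (5*(3 + 4*(2 + 0)))*(-48240) = (5*(3 + 4*2))*(-48240) = (5*(3 + 8))*(-48240) = (5*11)*(-48240) = 55*(-48240) = -2653200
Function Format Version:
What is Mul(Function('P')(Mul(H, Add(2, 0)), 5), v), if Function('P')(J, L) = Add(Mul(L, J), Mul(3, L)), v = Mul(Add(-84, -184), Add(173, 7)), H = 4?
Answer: -2653200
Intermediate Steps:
v = -48240 (v = Mul(-268, 180) = -48240)
Function('P')(J, L) = Add(Mul(3, L), Mul(J, L)) (Function('P')(J, L) = Add(Mul(J, L), Mul(3, L)) = Add(Mul(3, L), Mul(J, L)))
Mul(Function('P')(Mul(H, Add(2, 0)), 5), v) = Mul(Mul(5, Add(3, Mul(4, Add(2, 0)))), -48240) = Mul(Mul(5, Add(3, Mul(4, 2))), -48240) = Mul(Mul(5, Add(3, 8)), -48240) = Mul(Mul(5, 11), -48240) = Mul(55, -48240) = -2653200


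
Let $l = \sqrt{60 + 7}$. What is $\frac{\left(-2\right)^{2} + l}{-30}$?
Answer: $- \frac{2}{15} - \frac{\sqrt{67}}{30} \approx -0.40618$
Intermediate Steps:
$l = \sqrt{67} \approx 8.1853$
$\frac{\left(-2\right)^{2} + l}{-30} = \frac{\left(-2\right)^{2} + \sqrt{67}}{-30} = - \frac{4 + \sqrt{67}}{30} = - \frac{2}{15} - \frac{\sqrt{67}}{30}$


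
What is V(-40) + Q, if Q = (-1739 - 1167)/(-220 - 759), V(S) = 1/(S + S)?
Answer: 231501/78320 ≈ 2.9558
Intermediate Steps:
V(S) = 1/(2*S)
Q = 2906/979 (Q = -2906/(-979) = -2906*(-1/979) = 2906/979 ≈ 2.9683)
V(-40) + Q = (½)/(-40) + 2906/979 = (½)*(-1/40) + 2906/979 = -1/80 + 2906/979 = 231501/78320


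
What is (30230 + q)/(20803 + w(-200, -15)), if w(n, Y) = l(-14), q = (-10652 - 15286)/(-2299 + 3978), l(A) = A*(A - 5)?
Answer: 50730232/35374851 ≈ 1.4341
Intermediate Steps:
l(A) = A*(-5 + A)
q = -25938/1679 ≈ -15.448
w(n, Y) = 266 (w(n, Y) = -14*(-5 - 14) = -14*(-19) = 266)
(30230 + q)/(20803 + w(-200, -15)) = (30230 - 25938/1679)/(20803 + 266) = (50730232/1679)/21069 = (50730232/1679)*(1/21069) = 50730232/35374851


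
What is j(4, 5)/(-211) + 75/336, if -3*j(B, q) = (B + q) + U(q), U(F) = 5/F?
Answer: 16945/70896 ≈ 0.23901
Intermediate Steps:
j(B, q) = -5/(3*q) - B/3 - q/3 (j(B, q) = -((B + q) + 5/q)/3 = -(B + q + 5/q)/3 = -5/(3*q) - B/3 - q/3)
j(4, 5)/(-211) + 75/336 = ((1/3)*(-5 + 5*(-1*4 - 1*5))/5)/(-211) + 75/336 = ((1/3)*(1/5)*(-5 + 5*(-4 - 5)))*(-1/211) + 75*(1/336) = ((1/3)*(1/5)*(-5 + 5*(-9)))*(-1/211) + 25/112 = ((1/3)*(1/5)*(-5 - 45))*(-1/211) + 25/112 = ((1/3)*(1/5)*(-50))*(-1/211) + 25/112 = -10/3*(-1/211) + 25/112 = 10/633 + 25/112 = 16945/70896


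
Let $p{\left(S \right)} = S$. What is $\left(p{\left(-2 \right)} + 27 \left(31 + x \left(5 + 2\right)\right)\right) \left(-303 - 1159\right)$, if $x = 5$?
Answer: $-2602360$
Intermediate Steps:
$\left(p{\left(-2 \right)} + 27 \left(31 + x \left(5 + 2\right)\right)\right) \left(-303 - 1159\right) = \left(-2 + 27 \left(31 + 5 \left(5 + 2\right)\right)\right) \left(-303 - 1159\right) = \left(-2 + 27 \left(31 + 5 \cdot 7\right)\right) \left(-1462\right) = \left(-2 + 27 \left(31 + 35\right)\right) \left(-1462\right) = \left(-2 + 27 \cdot 66\right) \left(-1462\right) = \left(-2 + 1782\right) \left(-1462\right) = 1780 \left(-1462\right) = -2602360$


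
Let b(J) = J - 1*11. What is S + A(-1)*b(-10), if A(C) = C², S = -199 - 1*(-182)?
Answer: -38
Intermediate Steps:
S = -17 (S = -199 + 182 = -17)
b(J) = -11 + J (b(J) = J - 11 = -11 + J)
S + A(-1)*b(-10) = -17 + (-1)²*(-11 - 10) = -17 + 1*(-21) = -17 - 21 = -38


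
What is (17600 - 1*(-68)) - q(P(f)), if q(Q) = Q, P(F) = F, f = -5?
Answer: 17673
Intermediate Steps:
(17600 - 1*(-68)) - q(P(f)) = (17600 - 1*(-68)) - 1*(-5) = (17600 + 68) + 5 = 17668 + 5 = 17673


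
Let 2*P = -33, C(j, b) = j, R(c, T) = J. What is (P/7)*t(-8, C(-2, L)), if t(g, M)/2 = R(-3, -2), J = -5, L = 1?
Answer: 165/7 ≈ 23.571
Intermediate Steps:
R(c, T) = -5
t(g, M) = -10 (t(g, M) = 2*(-5) = -10)
P = -33/2 (P = (½)*(-33) = -33/2 ≈ -16.500)
(P/7)*t(-8, C(-2, L)) = -33/2/7*(-10) = -33/2*⅐*(-10) = -33/14*(-10) = 165/7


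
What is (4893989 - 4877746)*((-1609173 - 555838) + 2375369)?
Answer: 3416844994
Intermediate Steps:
(4893989 - 4877746)*((-1609173 - 555838) + 2375369) = 16243*(-2165011 + 2375369) = 16243*210358 = 3416844994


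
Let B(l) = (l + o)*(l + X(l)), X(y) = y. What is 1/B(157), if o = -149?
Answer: 1/2512 ≈ 0.00039809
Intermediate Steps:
B(l) = 2*l*(-149 + l) (B(l) = (l - 149)*(l + l) = (-149 + l)*(2*l) = 2*l*(-149 + l))
1/B(157) = 1/(2*157*(-149 + 157)) = 1/(2*157*8) = 1/2512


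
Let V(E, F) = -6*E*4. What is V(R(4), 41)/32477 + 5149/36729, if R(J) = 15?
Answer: 154001633/1192847733 ≈ 0.12910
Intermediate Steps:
V(E, F) = -24*E
V(R(4), 41)/32477 + 5149/36729 = -24*15/32477 + 5149/36729 = -360*1/32477 + 5149*(1/36729) = -360/32477 + 5149/36729 = 154001633/1192847733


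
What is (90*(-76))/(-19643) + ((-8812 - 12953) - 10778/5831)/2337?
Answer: -141172325207/15745652013 ≈ -8.9658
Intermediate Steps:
(90*(-76))/(-19643) + ((-8812 - 12953) - 10778/5831)/2337 = -6840*(-1/19643) + (-21765 - 10778*1/5831)*(1/2337) = 6840/19643 + (-21765 - 634/343)*(1/2337) = 6840/19643 - 7466029/343*1/2337 = 6840/19643 - 7466029/801591 = -141172325207/15745652013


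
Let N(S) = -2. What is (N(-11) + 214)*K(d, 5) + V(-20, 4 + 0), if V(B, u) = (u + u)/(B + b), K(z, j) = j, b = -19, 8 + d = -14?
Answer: 41332/39 ≈ 1059.8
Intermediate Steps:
d = -22 (d = -8 - 14 = -22)
V(B, u) = 2*u/(-19 + B) (V(B, u) = (u + u)/(B - 19) = (2*u)/(-19 + B) = 2*u/(-19 + B))
(N(-11) + 214)*K(d, 5) + V(-20, 4 + 0) = (-2 + 214)*5 + 2*(4 + 0)/(-19 - 20) = 212*5 + 2*4/(-39) = 1060 + 2*4*(-1/39) = 1060 - 8/39 = 41332/39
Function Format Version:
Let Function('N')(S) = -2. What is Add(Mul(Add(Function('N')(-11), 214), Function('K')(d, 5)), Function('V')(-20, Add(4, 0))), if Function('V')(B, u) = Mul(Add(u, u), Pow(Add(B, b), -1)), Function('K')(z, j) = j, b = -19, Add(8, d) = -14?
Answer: Rational(41332, 39) ≈ 1059.8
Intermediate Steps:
d = -22 (d = Add(-8, -14) = -22)
Function('V')(B, u) = Mul(2, u, Pow(Add(-19, B), -1)) (Function('V')(B, u) = Mul(Add(u, u), Pow(Add(B, -19), -1)) = Mul(Mul(2, u), Pow(Add(-19, B), -1)) = Mul(2, u, Pow(Add(-19, B), -1)))
Add(Mul(Add(Function('N')(-11), 214), Function('K')(d, 5)), Function('V')(-20, Add(4, 0))) = Add(Mul(Add(-2, 214), 5), Mul(2, Add(4, 0), Pow(Add(-19, -20), -1))) = Add(Mul(212, 5), Mul(2, 4, Pow(-39, -1))) = Add(1060, Mul(2, 4, Rational(-1, 39))) = Add(1060, Rational(-8, 39)) = Rational(41332, 39)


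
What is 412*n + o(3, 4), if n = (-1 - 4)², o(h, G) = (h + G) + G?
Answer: 10311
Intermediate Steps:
o(h, G) = h + 2*G (o(h, G) = (G + h) + G = h + 2*G)
n = 25 (n = (-5)² = 25)
412*n + o(3, 4) = 412*25 + (3 + 2*4) = 10300 + (3 + 8) = 10300 + 11 = 10311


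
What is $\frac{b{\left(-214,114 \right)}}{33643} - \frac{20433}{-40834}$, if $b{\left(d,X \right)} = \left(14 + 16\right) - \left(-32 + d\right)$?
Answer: $\frac{41099859}{80810486} \approx 0.5086$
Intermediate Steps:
$b{\left(d,X \right)} = 62 - d$ ($b{\left(d,X \right)} = 30 - \left(-32 + d\right) = 62 - d$)
$\frac{b{\left(-214,114 \right)}}{33643} - \frac{20433}{-40834} = \frac{62 - -214}{33643} - \frac{20433}{-40834} = \left(62 + 214\right) \frac{1}{33643} - - \frac{20433}{40834} = 276 \cdot \frac{1}{33643} + \frac{20433}{40834} = \frac{276}{33643} + \frac{20433}{40834} = \frac{41099859}{80810486}$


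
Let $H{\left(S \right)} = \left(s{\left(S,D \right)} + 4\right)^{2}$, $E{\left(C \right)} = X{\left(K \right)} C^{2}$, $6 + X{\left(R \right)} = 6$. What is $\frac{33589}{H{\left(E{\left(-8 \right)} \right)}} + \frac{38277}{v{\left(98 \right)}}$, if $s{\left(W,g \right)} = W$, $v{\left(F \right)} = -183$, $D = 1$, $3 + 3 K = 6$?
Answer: $\frac{1844785}{976} \approx 1890.1$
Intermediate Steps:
$K = 1$ ($K = -1 + \frac{1}{3} \cdot 6 = -1 + 2 = 1$)
$X{\left(R \right)} = 0$ ($X{\left(R \right)} = -6 + 6 = 0$)
$E{\left(C \right)} = 0$ ($E{\left(C \right)} = 0 C^{2} = 0$)
$H{\left(S \right)} = \left(4 + S\right)^{2}$ ($H{\left(S \right)} = \left(S + 4\right)^{2} = \left(4 + S\right)^{2}$)
$\frac{33589}{H{\left(E{\left(-8 \right)} \right)}} + \frac{38277}{v{\left(98 \right)}} = \frac{33589}{\left(4 + 0\right)^{2}} + \frac{38277}{-183} = \frac{33589}{4^{2}} + 38277 \left(- \frac{1}{183}\right) = \frac{33589}{16} - \frac{12759}{61} = \frac{1844785}{976}$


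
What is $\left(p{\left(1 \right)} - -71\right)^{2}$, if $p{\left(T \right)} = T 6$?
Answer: $5929$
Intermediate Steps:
$p{\left(T \right)} = 6 T$
$\left(p{\left(1 \right)} - -71\right)^{2} = \left(6 \cdot 1 - -71\right)^{2} = \left(6 + \left(-7 + 78\right)\right)^{2} = \left(6 + 71\right)^{2} = 77^{2} = 5929$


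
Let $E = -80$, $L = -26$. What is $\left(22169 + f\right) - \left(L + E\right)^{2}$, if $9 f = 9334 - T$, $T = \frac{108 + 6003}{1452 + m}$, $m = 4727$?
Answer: $\frac{665663738}{55611} \approx 11970.0$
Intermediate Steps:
$T = \frac{6111}{6179}$ ($T = \frac{108 + 6003}{1452 + 4727} = \frac{6111}{6179} \approx 0.98899$)
$f = \frac{57668675}{55611}$ ($f = \frac{9334 - \frac{6111}{6179}}{9} = \frac{1}{9} \cdot \frac{57668675}{6179} = \frac{57668675}{55611} \approx 1037.0$)
$\left(22169 + f\right) - \left(L + E\right)^{2} = \left(22169 + \frac{57668675}{55611}\right) - \left(-26 - 80\right)^{2} = \frac{1290508934}{55611} - \left(-106\right)^{2} = \frac{1290508934}{55611} - 11236 = \frac{665663738}{55611}$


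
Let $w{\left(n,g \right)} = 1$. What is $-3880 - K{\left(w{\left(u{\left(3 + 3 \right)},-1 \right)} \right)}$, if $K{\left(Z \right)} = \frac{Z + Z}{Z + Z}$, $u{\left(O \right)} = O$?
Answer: $-3881$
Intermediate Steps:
$K{\left(Z \right)} = 1$ ($K{\left(Z \right)} = \frac{2 Z}{2 Z} = 2 Z \frac{1}{2 Z} = 1$)
$-3880 - K{\left(w{\left(u{\left(3 + 3 \right)},-1 \right)} \right)} = -3880 - 1 = -3881$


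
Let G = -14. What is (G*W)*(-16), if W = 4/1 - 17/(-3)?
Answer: 6496/3 ≈ 2165.3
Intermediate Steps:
W = 29/3 (W = 4*1 - 17*(-⅓) = 4 + 17/3 = 29/3 ≈ 9.6667)
(G*W)*(-16) = -14*29/3*(-16) = -406/3*(-16) = 6496/3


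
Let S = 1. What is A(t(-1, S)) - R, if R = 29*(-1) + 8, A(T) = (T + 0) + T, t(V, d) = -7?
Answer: 7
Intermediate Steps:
A(T) = 2*T (A(T) = T + T = 2*T)
R = -21 (R = -29 + 8 = -21)
A(t(-1, S)) - R = 2*(-7) - 1*(-21) = -14 + 21 = 7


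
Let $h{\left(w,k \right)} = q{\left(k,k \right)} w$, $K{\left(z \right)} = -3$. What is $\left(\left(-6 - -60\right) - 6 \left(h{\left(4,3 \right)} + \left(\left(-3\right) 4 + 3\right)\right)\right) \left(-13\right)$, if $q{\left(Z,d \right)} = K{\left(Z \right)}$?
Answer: $-2340$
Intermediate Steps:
$q{\left(Z,d \right)} = -3$
$h{\left(w,k \right)} = - 3 w$
$\left(\left(-6 - -60\right) - 6 \left(h{\left(4,3 \right)} + \left(\left(-3\right) 4 + 3\right)\right)\right) \left(-13\right) = \left(\left(-6 - -60\right) - 6 \left(\left(-3\right) 4 + \left(\left(-3\right) 4 + 3\right)\right)\right) \left(-13\right) = \left(\left(-6 + 60\right) - 6 \left(-12 + \left(-12 + 3\right)\right)\right) \left(-13\right) = \left(54 - 6 \left(-12 - 9\right)\right) \left(-13\right) = \left(54 - -126\right) \left(-13\right) = \left(54 + 126\right) \left(-13\right) = 180 \left(-13\right) = -2340$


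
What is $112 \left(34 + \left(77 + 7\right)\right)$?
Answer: $13216$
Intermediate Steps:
$112 \left(34 + \left(77 + 7\right)\right) = 112 \left(34 + 84\right) = 112 \cdot 118 = 13216$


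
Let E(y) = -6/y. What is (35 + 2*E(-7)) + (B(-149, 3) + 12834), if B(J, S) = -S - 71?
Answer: 89577/7 ≈ 12797.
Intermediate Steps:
B(J, S) = -71 - S
(35 + 2*E(-7)) + (B(-149, 3) + 12834) = (35 + 2*(-6/(-7))) + ((-71 - 1*3) + 12834) = (35 + 2*(-6*(-⅐))) + ((-71 - 3) + 12834) = (35 + 2*(6/7)) + (-74 + 12834) = (35 + 12/7) + 12760 = 257/7 + 12760 = 89577/7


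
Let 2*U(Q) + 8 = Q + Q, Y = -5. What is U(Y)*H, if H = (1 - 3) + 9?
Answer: -63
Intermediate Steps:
U(Q) = -4 + Q (U(Q) = -4 + (Q + Q)/2 = -4 + (2*Q)/2 = -4 + Q)
H = 7 (H = -2 + 9 = 7)
U(Y)*H = (-4 - 5)*7 = -9*7 = -63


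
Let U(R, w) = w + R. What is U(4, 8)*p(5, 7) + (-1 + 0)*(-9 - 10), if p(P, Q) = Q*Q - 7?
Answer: 523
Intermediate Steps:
p(P, Q) = -7 + Q² (p(P, Q) = Q² - 7 = -7 + Q²)
U(R, w) = R + w
U(4, 8)*p(5, 7) + (-1 + 0)*(-9 - 10) = (4 + 8)*(-7 + 7²) + (-1 + 0)*(-9 - 10) = 12*(-7 + 49) - 1*(-19) = 12*42 + 19 = 504 + 19 = 523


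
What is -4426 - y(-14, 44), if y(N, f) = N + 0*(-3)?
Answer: -4412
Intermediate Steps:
y(N, f) = N (y(N, f) = N + 0 = N)
-4426 - y(-14, 44) = -4426 - 1*(-14) = -4426 + 14 = -4412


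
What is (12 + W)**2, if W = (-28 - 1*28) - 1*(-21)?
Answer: 529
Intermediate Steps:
W = -35 (W = (-28 - 28) + 21 = -56 + 21 = -35)
(12 + W)**2 = (12 - 35)**2 = (-23)**2 = 529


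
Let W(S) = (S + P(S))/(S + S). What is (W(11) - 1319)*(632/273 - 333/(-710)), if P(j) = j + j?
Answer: -284384483/77532 ≈ -3668.0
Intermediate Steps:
P(j) = 2*j
W(S) = 3/2 (W(S) = (S + 2*S)/(S + S) = (3*S)/((2*S)) = (3*S)*(1/(2*S)) = 3/2)
(W(11) - 1319)*(632/273 - 333/(-710)) = (3/2 - 1319)*(632/273 - 333/(-710)) = -2635*(632*(1/273) - 333*(-1/710))/2 = -2635*(632/273 + 333/710)/2 = -2635/2*539629/193830 = -284384483/77532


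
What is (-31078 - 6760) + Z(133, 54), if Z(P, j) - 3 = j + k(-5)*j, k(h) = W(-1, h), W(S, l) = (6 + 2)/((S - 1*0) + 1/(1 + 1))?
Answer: -38645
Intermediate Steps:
W(S, l) = 8/(1/2 + S) (W(S, l) = 8/((S + 0) + 1/2) = 8/(S + 1/2) = 8/(1/2 + S))
k(h) = -16 (k(h) = 16/(1 + 2*(-1)) = 16/(1 - 2) = 16/(-1) = 16*(-1) = -16)
Z(P, j) = 3 - 15*j (Z(P, j) = 3 + (j - 16*j) = 3 - 15*j)
(-31078 - 6760) + Z(133, 54) = (-31078 - 6760) + (3 - 15*54) = -37838 + (3 - 810) = -37838 - 807 = -38645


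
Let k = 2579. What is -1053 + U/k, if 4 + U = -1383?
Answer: -2717074/2579 ≈ -1053.5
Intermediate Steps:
U = -1387 (U = -4 - 1383 = -1387)
-1053 + U/k = -1053 - 1387/2579 = -2717074/2579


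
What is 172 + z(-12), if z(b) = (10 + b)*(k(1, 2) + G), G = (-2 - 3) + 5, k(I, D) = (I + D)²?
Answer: 154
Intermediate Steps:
k(I, D) = (D + I)²
G = 0 (G = -5 + 5 = 0)
z(b) = 90 + 9*b (z(b) = (10 + b)*((2 + 1)² + 0) = (10 + b)*(3² + 0) = (10 + b)*(9 + 0) = (10 + b)*9 = 90 + 9*b)
172 + z(-12) = 172 + (90 + 9*(-12)) = 172 + (90 - 108) = 172 - 18 = 154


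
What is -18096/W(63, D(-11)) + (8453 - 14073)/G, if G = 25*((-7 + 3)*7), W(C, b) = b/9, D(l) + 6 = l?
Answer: 5705017/595 ≈ 9588.3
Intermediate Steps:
D(l) = -6 + l
W(C, b) = b/9 (W(C, b) = b*(⅑) = b/9)
G = -700 (G = 25*(-4*7) = 25*(-28) = -700)
-18096/W(63, D(-11)) + (8453 - 14073)/G = -18096*9/(-6 - 11) + (8453 - 14073)/(-700) = -18096/((⅑)*(-17)) - 5620*(-1/700) = -18096/(-17/9) + 281/35 = -18096*(-9/17) + 281/35 = 162864/17 + 281/35 = 5705017/595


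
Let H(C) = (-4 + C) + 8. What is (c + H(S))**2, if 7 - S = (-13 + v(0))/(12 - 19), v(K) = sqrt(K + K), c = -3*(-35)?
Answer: 638401/49 ≈ 13029.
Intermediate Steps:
c = 105
v(K) = sqrt(2)*sqrt(K) (v(K) = sqrt(2*K) = sqrt(2)*sqrt(K))
S = 36/7 (S = 7 - (-13 + sqrt(2)*sqrt(0))/(12 - 19) = 7 - (-13 + sqrt(2)*0)/(-7) = 7 - (-13 + 0)*(-1)/7 = 7 - (-13)*(-1)/7 = 7 - 1*13/7 = 7 - 13/7 = 36/7 ≈ 5.1429)
H(C) = 4 + C
(c + H(S))**2 = (105 + (4 + 36/7))**2 = (105 + 64/7)**2 = (799/7)**2 = 638401/49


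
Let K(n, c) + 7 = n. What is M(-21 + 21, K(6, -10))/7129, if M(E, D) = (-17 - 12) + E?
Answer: -29/7129 ≈ -0.0040679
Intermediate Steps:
K(n, c) = -7 + n
M(E, D) = -29 + E
M(-21 + 21, K(6, -10))/7129 = (-29 + (-21 + 21))/7129 = (-29 + 0)*(1/7129) = -29*1/7129 = -29/7129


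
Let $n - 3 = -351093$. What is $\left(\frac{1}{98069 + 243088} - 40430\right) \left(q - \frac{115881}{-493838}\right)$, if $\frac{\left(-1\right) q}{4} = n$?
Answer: $- \frac{3188598240230498641183}{56158763522} \approx -5.6778 \cdot 10^{10}$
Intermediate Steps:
$n = -351090$ ($n = 3 - 351093 = -351090$)
$q = 1404360$ ($q = \left(-4\right) \left(-351090\right) = 1404360$)
$\left(\frac{1}{98069 + 243088} - 40430\right) \left(q - \frac{115881}{-493838}\right) = \left(\frac{1}{98069 + 243088} - 40430\right) \left(1404360 - \frac{115881}{-493838}\right) = \left(\frac{1}{341157} - 40430\right) \left(1404360 - - \frac{115881}{493838}\right) = \left(\frac{1}{341157} - 40430\right) \left(1404360 + \frac{115881}{493838}\right) = \left(- \frac{13792977509}{341157}\right) \frac{693526449561}{493838} = - \frac{3188598240230498641183}{56158763522}$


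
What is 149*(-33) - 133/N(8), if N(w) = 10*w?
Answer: -393493/80 ≈ -4918.7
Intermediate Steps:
149*(-33) - 133/N(8) = 149*(-33) - 133/(10*8) = -4917 - 133/80 = -393493/80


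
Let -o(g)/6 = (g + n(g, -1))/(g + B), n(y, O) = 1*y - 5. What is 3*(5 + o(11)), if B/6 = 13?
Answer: 1029/89 ≈ 11.562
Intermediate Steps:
n(y, O) = -5 + y (n(y, O) = y - 5 = -5 + y)
B = 78 (B = 6*13 = 78)
o(g) = -6*(-5 + 2*g)/(78 + g) (o(g) = -6*(g + (-5 + g))/(g + 78) = -6*(-5 + 2*g)/(78 + g))
3*(5 + o(11)) = 3*(5 + 6*(5 - 2*11)/(78 + 11)) = 3*(5 + 6*(5 - 22)/89) = 3*(5 + 6*(1/89)*(-17)) = 3*(5 - 102/89) = 3*(343/89) = 1029/89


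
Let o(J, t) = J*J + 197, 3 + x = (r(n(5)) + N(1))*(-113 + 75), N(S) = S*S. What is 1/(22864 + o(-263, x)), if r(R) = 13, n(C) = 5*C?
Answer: 1/92230 ≈ 1.0842e-5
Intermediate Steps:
N(S) = S**2
x = -535 (x = -3 + (13 + 1**2)*(-113 + 75) = -3 + (13 + 1)*(-38) = -3 + 14*(-38) = -3 - 532 = -535)
o(J, t) = 197 + J**2 (o(J, t) = J**2 + 197 = 197 + J**2)
1/(22864 + o(-263, x)) = 1/(22864 + (197 + (-263)**2)) = 1/(22864 + (197 + 69169)) = 1/(22864 + 69366) = 1/92230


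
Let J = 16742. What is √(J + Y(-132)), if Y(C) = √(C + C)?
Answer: √(16742 + 2*I*√66) ≈ 129.39 + 0.0628*I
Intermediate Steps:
Y(C) = √2*√C (Y(C) = √(2*C) = √2*√C)
√(J + Y(-132)) = √(16742 + √2*√(-132)) = √(16742 + √2*(2*I*√33)) = √(16742 + 2*I*√66)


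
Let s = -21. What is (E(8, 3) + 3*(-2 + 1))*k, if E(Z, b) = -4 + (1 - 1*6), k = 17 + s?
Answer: 48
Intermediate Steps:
k = -4 (k = 17 - 21 = -4)
E(Z, b) = -9 (E(Z, b) = -4 + (1 - 6) = -4 - 5 = -9)
(E(8, 3) + 3*(-2 + 1))*k = (-9 + 3*(-2 + 1))*(-4) = (-9 + 3*(-1))*(-4) = (-9 - 3)*(-4) = -12*(-4) = 48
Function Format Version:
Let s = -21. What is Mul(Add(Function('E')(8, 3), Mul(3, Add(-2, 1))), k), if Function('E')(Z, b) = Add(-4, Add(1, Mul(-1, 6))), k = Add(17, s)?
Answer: 48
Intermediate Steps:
k = -4 (k = Add(17, -21) = -4)
Function('E')(Z, b) = -9 (Function('E')(Z, b) = Add(-4, Add(1, -6)) = Add(-4, -5) = -9)
Mul(Add(Function('E')(8, 3), Mul(3, Add(-2, 1))), k) = Mul(Add(-9, Mul(3, Add(-2, 1))), -4) = Mul(Add(-9, Mul(3, -1)), -4) = Mul(Add(-9, -3), -4) = Mul(-12, -4) = 48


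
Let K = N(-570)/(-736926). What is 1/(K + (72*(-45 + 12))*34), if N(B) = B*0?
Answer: -1/80784 ≈ -1.2379e-5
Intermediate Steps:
N(B) = 0
K = 0 (K = 0/(-736926) = 0*(-1/736926) = 0)
1/(K + (72*(-45 + 12))*34) = 1/(0 + (72*(-45 + 12))*34) = 1/(0 + (72*(-33))*34) = 1/(0 - 2376*34) = 1/(0 - 80784) = 1/(-80784) = -1/80784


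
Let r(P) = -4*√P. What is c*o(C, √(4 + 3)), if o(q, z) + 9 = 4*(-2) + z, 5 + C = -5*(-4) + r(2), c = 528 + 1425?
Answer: -33201 + 1953*√7 ≈ -28034.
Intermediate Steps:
c = 1953
C = 15 - 4*√2 (C = -5 + (-5*(-4) - 4*√2) = -5 + (20 - 4*√2) = 15 - 4*√2 ≈ 9.3431)
o(q, z) = -17 + z (o(q, z) = -9 + (4*(-2) + z) = -9 + (-8 + z) = -17 + z)
c*o(C, √(4 + 3)) = 1953*(-17 + √(4 + 3)) = 1953*(-17 + √7) = -33201 + 1953*√7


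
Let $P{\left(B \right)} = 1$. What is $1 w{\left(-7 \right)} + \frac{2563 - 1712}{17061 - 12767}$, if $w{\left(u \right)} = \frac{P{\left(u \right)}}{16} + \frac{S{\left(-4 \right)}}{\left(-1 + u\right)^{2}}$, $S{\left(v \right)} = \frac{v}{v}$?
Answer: $\frac{37967}{137408} \approx 0.27631$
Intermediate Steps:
$S{\left(v \right)} = 1$
$w{\left(u \right)} = \frac{1}{16} + \frac{1}{\left(-1 + u\right)^{2}}$ ($w{\left(u \right)} = 1 \cdot \frac{1}{16} + 1 \frac{1}{\left(-1 + u\right)^{2}} = \frac{1}{16} + \frac{1}{\left(-1 + u\right)^{2}}$)
$1 w{\left(-7 \right)} + \frac{2563 - 1712}{17061 - 12767} = 1 \left(\frac{1}{16} + \frac{1}{\left(-1 - 7\right)^{2}}\right) + \frac{2563 - 1712}{17061 - 12767} = 1 \left(\frac{1}{16} + \frac{1}{64}\right) + \frac{851}{4294} = 1 \left(\frac{1}{16} + \frac{1}{64}\right) + 851 \cdot \frac{1}{4294} = 1 \cdot \frac{5}{64} + \frac{851}{4294} = \frac{5}{64} + \frac{851}{4294} = \frac{37967}{137408}$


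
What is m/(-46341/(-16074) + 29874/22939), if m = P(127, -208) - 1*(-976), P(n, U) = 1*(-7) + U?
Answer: 1640918426/9024625 ≈ 181.83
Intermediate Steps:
P(n, U) = -7 + U
m = 761 (m = (-7 - 208) - 1*(-976) = -215 + 976 = 761)
m/(-46341/(-16074) + 29874/22939) = 761/(-46341/(-16074) + 29874/22939) = 761/(-46341*(-1/16074) + 29874*(1/22939)) = 761/(271/94 + 29874/22939) = 761/(9024625/2156266) = 761*(2156266/9024625) = 1640918426/9024625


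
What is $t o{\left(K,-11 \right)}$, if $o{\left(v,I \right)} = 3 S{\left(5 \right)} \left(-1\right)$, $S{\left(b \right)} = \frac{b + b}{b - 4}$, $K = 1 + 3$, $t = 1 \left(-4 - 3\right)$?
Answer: $210$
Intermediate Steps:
$t = -7$ ($t = 1 \left(-7\right) = -7$)
$K = 4$
$S{\left(b \right)} = \frac{2 b}{-4 + b}$
$o{\left(v,I \right)} = -30$ ($o{\left(v,I \right)} = 3 \cdot 2 \cdot 5 \frac{1}{-4 + 5} \left(-1\right) = 3 \cdot 2 \cdot 5 \cdot 1^{-1} \left(-1\right) = 3 \cdot 2 \cdot 5 \cdot 1 \left(-1\right) = 3 \cdot 10 \left(-1\right) = 30 \left(-1\right) = -30$)
$t o{\left(K,-11 \right)} = \left(-7\right) \left(-30\right) = 210$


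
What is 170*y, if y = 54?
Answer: 9180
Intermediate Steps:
170*y = 170*54 = 9180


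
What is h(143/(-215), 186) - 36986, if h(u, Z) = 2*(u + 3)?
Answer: -7950986/215 ≈ -36981.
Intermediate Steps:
h(u, Z) = 6 + 2*u (h(u, Z) = 2*(3 + u) = 6 + 2*u)
h(143/(-215), 186) - 36986 = (6 + 2*(143/(-215))) - 36986 = (6 + 2*(143*(-1/215))) - 36986 = (6 + 2*(-143/215)) - 36986 = (6 - 286/215) - 36986 = 1004/215 - 36986 = -7950986/215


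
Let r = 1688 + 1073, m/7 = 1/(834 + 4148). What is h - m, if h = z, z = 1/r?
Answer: -14345/13755302 ≈ -0.0010429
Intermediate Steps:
m = 7/4982 (m = 7/(834 + 4148) = 7/4982 ≈ 0.0014051)
r = 2761
z = 1/2761 ≈ 0.00036219
h = 1/2761 ≈ 0.00036219
h - m = 1/2761 - 1*7/4982 = 1/2761 - 7/4982 = -14345/13755302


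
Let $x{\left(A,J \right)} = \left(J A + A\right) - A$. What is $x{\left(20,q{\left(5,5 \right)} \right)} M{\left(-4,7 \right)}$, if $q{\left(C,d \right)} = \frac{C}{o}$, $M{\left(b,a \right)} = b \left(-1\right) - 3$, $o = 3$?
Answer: $\frac{100}{3} \approx 33.333$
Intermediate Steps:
$M{\left(b,a \right)} = -3 - b$ ($M{\left(b,a \right)} = - b - 3 = -3 - b$)
$q{\left(C,d \right)} = \frac{C}{3}$
$x{\left(A,J \right)} = A J$ ($x{\left(A,J \right)} = \left(A J + A\right) - A = \left(A + A J\right) - A = A J$)
$x{\left(20,q{\left(5,5 \right)} \right)} M{\left(-4,7 \right)} = 20 \cdot \frac{1}{3} \cdot 5 \left(-3 - -4\right) = 20 \cdot \frac{5}{3} \left(-3 + 4\right) = \frac{100}{3} \cdot 1 = \frac{100}{3}$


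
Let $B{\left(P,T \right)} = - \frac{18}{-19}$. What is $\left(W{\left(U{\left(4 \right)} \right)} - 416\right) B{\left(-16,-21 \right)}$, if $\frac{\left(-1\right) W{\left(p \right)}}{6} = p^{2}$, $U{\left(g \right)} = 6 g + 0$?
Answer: $- \frac{69696}{19} \approx -3668.2$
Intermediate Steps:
$B{\left(P,T \right)} = \frac{18}{19}$ ($B{\left(P,T \right)} = \left(-18\right) \left(- \frac{1}{19}\right) = \frac{18}{19}$)
$U{\left(g \right)} = 6 g$
$W{\left(p \right)} = - 6 p^{2}$
$\left(W{\left(U{\left(4 \right)} \right)} - 416\right) B{\left(-16,-21 \right)} = \left(- 6 \left(6 \cdot 4\right)^{2} - 416\right) \frac{18}{19} = \left(- 6 \cdot 24^{2} - 416\right) \frac{18}{19} = \left(\left(-6\right) 576 - 416\right) \frac{18}{19} = \left(-3456 - 416\right) \frac{18}{19} = \left(-3872\right) \frac{18}{19} = - \frac{69696}{19}$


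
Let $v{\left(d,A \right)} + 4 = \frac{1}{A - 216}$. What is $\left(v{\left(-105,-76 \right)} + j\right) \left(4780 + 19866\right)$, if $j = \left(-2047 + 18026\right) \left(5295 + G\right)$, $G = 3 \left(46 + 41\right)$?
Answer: $\frac{319456047612797}{146} \approx 2.1881 \cdot 10^{12}$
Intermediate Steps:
$G = 261$ ($G = 3 \cdot 87 = 261$)
$v{\left(d,A \right)} = -4 + \frac{1}{-216 + A}$ ($v{\left(d,A \right)} = -4 + \frac{1}{A - 216} = -4 + \frac{1}{-216 + A}$)
$j = 88779324$ ($j = \left(-2047 + 18026\right) \left(5295 + 261\right) = 15979 \cdot 5556 = 88779324$)
$\left(v{\left(-105,-76 \right)} + j\right) \left(4780 + 19866\right) = \left(\frac{865 - -304}{-216 - 76} + 88779324\right) \left(4780 + 19866\right) = \left(\frac{865 + 304}{-292} + 88779324\right) 24646 = \left(\left(- \frac{1}{292}\right) 1169 + 88779324\right) 24646 = \left(- \frac{1169}{292} + 88779324\right) 24646 = \frac{25923561439}{292} \cdot 24646 = \frac{319456047612797}{146}$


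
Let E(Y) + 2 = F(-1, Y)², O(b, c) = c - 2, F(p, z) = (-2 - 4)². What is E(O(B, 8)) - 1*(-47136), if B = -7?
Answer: 48430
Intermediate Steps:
F(p, z) = 36 (F(p, z) = (-6)² = 36)
O(b, c) = -2 + c
E(Y) = 1294 (E(Y) = -2 + 36² = -2 + 1296 = 1294)
E(O(B, 8)) - 1*(-47136) = 1294 - 1*(-47136) = 1294 + 47136 = 48430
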